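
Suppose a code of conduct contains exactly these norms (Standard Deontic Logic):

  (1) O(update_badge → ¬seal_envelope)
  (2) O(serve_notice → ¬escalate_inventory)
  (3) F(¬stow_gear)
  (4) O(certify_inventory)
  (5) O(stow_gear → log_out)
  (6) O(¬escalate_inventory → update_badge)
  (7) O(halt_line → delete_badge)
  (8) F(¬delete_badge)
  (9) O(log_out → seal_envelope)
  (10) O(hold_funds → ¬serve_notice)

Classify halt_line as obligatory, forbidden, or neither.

Premise 7 is O(halt_line → delete_badge); even if O(delete_badge) held, inferring O(halt_line) would be affirming the consequent — invalid.
No premise or chain of K-axiom applications forces O(halt_line), and none forces O(¬halt_line). So halt_line is neither obligatory nor forbidden under these norms.

Neither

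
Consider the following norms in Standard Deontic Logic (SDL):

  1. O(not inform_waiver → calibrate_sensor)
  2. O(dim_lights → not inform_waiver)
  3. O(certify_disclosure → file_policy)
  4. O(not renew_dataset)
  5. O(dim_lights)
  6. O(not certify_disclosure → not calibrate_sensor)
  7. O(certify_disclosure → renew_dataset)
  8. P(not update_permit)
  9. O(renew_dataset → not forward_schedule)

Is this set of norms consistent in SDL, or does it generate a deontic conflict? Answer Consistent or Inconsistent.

From premise 4 we have O(not renew_dataset).
Premise 7, O(certify_disclosure → renew_dataset), contraposes to O(not renew_dataset → not certify_disclosure); with O(not renew_dataset) we get O(not certify_disclosure).
Applying K to premise 6 (O(not certify_disclosure → not calibrate_sensor)) and O(not certify_disclosure) yields O(not calibrate_sensor).
Premise 1, O(not inform_waiver → calibrate_sensor), contraposes to O(not calibrate_sensor → inform_waiver); with O(not calibrate_sensor) we get O(inform_waiver).
The contrapositive of premise 2 (O(dim_lights → not inform_waiver)) is O(inform_waiver → not dim_lights), and O(inform_waiver) is already established, so O(not dim_lights).
However, premise 5 gives O(dim_lights).
We now have both O(not dim_lights) and O(dim_lights) — dim_lights is simultaneously obligatory and forbidden, violating the D-axiom.

Inconsistent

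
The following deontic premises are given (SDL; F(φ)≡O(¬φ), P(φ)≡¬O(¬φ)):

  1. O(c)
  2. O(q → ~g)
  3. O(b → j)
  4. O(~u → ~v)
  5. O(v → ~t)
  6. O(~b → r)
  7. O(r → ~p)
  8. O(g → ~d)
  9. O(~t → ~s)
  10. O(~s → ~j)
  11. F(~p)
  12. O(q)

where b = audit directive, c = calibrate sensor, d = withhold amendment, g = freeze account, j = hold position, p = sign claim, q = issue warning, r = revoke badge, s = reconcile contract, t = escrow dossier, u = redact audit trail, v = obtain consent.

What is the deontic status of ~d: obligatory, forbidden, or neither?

Premise 8 is O(g → ~d), but O(g) is not derivable from the premises, so it does not yield O(~d).
No premise or chain of K-axiom applications forces O(~d), and none forces O(d). So ~d is neither obligatory nor forbidden under these norms.

Neither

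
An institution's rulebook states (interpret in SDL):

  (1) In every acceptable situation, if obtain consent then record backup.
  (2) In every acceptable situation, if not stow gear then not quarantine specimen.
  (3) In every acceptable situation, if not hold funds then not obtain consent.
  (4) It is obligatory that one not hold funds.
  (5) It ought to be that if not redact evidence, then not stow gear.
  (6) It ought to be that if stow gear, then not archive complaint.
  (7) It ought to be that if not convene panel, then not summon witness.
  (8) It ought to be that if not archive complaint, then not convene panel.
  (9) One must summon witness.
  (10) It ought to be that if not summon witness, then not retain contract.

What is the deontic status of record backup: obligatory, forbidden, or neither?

Premise 1 is O(obtain_consent → record_backup), but O(obtain_consent) is not derivable from the premises, so it does not yield O(record_backup).
No premise or chain of K-axiom applications forces O(record_backup), and none forces O(¬record_backup). So record_backup is neither obligatory nor forbidden under these norms.

Neither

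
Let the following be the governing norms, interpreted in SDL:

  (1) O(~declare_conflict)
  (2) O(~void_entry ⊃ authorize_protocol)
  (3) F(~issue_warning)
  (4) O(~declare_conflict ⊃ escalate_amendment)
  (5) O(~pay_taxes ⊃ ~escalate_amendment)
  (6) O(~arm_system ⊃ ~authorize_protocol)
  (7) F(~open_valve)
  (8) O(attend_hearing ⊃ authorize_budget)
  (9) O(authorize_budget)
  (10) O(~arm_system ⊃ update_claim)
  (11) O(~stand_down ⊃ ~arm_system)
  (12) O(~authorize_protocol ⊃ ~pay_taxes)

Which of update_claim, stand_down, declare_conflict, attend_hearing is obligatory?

stand_down

Premise 1 gives O(~declare_conflict).
With premise 4, O(~declare_conflict ⊃ escalate_amendment), the K-axiom yields O(escalate_amendment).
The contrapositive of premise 5 (O(~pay_taxes ⊃ ~escalate_amendment)) is O(escalate_amendment ⊃ pay_taxes), and O(escalate_amendment) is already established, so O(pay_taxes).
Premise 12, O(~authorize_protocol ⊃ ~pay_taxes), contraposes to O(pay_taxes ⊃ authorize_protocol); with O(pay_taxes) we get O(authorize_protocol).
Premise 6, O(~arm_system ⊃ ~authorize_protocol), contraposes to O(authorize_protocol ⊃ arm_system); with O(authorize_protocol) we get O(arm_system).
The contrapositive of premise 11 (O(~stand_down ⊃ ~arm_system)) is O(arm_system ⊃ stand_down), and O(arm_system) is already established, so O(stand_down).
So O(stand_down) holds — stand_down is obligatory. None of the other listed options is made obligatory by any chain of premises.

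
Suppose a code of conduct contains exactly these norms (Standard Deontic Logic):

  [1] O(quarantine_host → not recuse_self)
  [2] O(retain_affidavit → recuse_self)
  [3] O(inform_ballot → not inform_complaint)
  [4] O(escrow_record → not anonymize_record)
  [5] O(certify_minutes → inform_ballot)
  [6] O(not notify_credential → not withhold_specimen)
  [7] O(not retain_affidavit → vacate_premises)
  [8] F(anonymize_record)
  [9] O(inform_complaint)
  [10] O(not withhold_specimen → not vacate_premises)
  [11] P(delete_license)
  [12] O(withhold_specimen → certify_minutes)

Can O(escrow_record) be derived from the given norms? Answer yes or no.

Premise 4 is O(escrow_record → not anonymize_record); even if O(not anonymize_record) held, inferring O(escrow_record) would be affirming the consequent — invalid.
No other premise forces O(escrow_record). An ideal world satisfying every premise can still have escrow_record false, so O(escrow_record) is not derivable.

No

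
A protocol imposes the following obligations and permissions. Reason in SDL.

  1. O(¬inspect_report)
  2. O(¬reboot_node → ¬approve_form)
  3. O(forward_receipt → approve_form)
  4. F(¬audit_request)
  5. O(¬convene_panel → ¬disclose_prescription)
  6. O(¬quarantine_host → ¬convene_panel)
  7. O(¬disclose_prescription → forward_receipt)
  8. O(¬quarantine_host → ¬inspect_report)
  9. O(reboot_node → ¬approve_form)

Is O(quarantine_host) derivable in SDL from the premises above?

Yes

By case analysis on reboot_node: premise 9 gives O(reboot_node → ¬approve_form) and premise 2 gives O(¬reboot_node → ¬approve_form), so O(¬approve_form) either way.
Premise 3 is O(forward_receipt → approve_form); contrapositively O(¬approve_form → ¬forward_receipt). Since O(¬approve_form) holds, K gives O(¬forward_receipt).
Premise 7, O(¬disclose_prescription → forward_receipt), contraposes to O(¬forward_receipt → disclose_prescription); with O(¬forward_receipt) we get O(disclose_prescription).
Premise 5 is O(¬convene_panel → ¬disclose_prescription); contrapositively O(disclose_prescription → convene_panel). Since O(disclose_prescription) holds, K gives O(convene_panel).
Premise 6, O(¬quarantine_host → ¬convene_panel), contraposes to O(convene_panel → quarantine_host); with O(convene_panel) we get O(quarantine_host).
Premises 1, 4, 8 do not contribute to this derivation.
So O(quarantine_host) follows.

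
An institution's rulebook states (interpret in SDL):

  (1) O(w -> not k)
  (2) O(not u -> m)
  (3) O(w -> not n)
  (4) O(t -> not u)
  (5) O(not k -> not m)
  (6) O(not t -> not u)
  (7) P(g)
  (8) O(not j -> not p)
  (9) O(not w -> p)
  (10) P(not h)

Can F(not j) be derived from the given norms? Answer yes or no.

Yes

Premises 6 and 4 are O(not t -> not u) and O(t -> not u); every ideal world satisfies not t or t, so in either case not u holds — hence O(not u).
With premise 2, O(not u -> m), the K-axiom yields O(m).
Premise 5, O(not k -> not m), contraposes to O(m -> k); with O(m) we get O(k).
The contrapositive of premise 1 (O(w -> not k)) is O(k -> not w), and O(k) is already established, so O(not w).
From O(not w) and premise 9, O(not w -> p), we obtain O(p).
Premise 8 is O(not j -> not p); contrapositively O(p -> j). Since O(p) holds, K gives O(j).
Premises 3, 7, 10 do not contribute to this derivation.
So O(j) holds, i.e. F(not j). The claim follows.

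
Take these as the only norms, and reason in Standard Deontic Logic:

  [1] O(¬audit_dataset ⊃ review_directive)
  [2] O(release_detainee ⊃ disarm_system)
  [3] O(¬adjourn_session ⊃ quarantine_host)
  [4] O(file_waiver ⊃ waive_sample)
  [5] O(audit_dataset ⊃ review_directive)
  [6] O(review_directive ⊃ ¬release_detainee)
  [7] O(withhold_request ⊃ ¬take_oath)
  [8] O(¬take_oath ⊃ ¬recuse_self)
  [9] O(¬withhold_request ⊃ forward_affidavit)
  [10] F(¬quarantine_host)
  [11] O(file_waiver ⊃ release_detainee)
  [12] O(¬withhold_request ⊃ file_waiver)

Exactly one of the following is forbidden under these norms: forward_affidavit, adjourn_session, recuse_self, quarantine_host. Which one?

Premises 5 and 1 cover both cases: O(audit_dataset ⊃ review_directive) and O(¬audit_dataset ⊃ review_directive). Since audit_dataset ∨ ¬audit_dataset is a tautology, O(review_directive) follows.
Premise 6 is O(review_directive ⊃ ¬release_detainee); since O(review_directive), deontic closure gives O(¬release_detainee).
Premise 11 is O(file_waiver ⊃ release_detainee); contrapositively O(¬release_detainee ⊃ ¬file_waiver). Since O(¬release_detainee) holds, K gives O(¬file_waiver).
Premise 12 is O(¬withhold_request ⊃ file_waiver); contrapositively O(¬file_waiver ⊃ withhold_request). Since O(¬file_waiver) holds, K gives O(withhold_request).
From O(withhold_request) and premise 7, O(withhold_request ⊃ ¬take_oath), we obtain O(¬take_oath).
With premise 8, O(¬take_oath ⊃ ¬recuse_self), the K-axiom yields O(¬recuse_self).
So O(¬recuse_self) holds, i.e. recuse_self is forbidden. None of the other listed options is forbidden under the premises.

recuse_self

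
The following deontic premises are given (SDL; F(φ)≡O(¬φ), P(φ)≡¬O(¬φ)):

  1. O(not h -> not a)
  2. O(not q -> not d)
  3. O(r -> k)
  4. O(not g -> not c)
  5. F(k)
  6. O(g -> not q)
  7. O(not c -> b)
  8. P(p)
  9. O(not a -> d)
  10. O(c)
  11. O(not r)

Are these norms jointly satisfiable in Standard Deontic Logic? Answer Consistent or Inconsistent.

Consistent

Premise 3 is O(r -> k), but O(r) is not derivable from the premises, so it does not yield O(k).
So O(k) is not derivable, and the apparent clash with O(not k) does not arise.
A world satisfying every obligation exists (e.g. a=true, b=false, c=true, d=false, g=true, h=true, k=false, p=false, q=false, r=false); no atom is both obligatory and forbidden, so the set is consistent.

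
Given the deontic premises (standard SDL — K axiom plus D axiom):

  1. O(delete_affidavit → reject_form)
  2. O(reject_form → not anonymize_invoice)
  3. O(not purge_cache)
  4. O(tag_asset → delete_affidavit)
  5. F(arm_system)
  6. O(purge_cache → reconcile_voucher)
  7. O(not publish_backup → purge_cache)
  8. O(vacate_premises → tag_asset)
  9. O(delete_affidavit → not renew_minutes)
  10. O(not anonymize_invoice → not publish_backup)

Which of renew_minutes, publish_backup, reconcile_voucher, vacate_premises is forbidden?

vacate_premises

Premise 3 gives O(not purge_cache).
The contrapositive of premise 7 (O(not publish_backup → purge_cache)) is O(not purge_cache → publish_backup), and O(not purge_cache) is already established, so O(publish_backup).
Premise 10 is O(not anonymize_invoice → not publish_backup); contrapositively O(publish_backup → anonymize_invoice). Since O(publish_backup) holds, K gives O(anonymize_invoice).
Premise 2 is O(reject_form → not anonymize_invoice); contrapositively O(anonymize_invoice → not reject_form). Since O(anonymize_invoice) holds, K gives O(not reject_form).
The contrapositive of premise 1 (O(delete_affidavit → reject_form)) is O(not reject_form → not delete_affidavit), and O(not reject_form) is already established, so O(not delete_affidavit).
Premise 4, O(tag_asset → delete_affidavit), contraposes to O(not delete_affidavit → not tag_asset); with O(not delete_affidavit) we get O(not tag_asset).
Premise 8, O(vacate_premises → tag_asset), contraposes to O(not tag_asset → not vacate_premises); with O(not tag_asset) we get O(not vacate_premises).
So O(not vacate_premises) holds, i.e. vacate_premises is forbidden. None of the other listed options is forbidden under the premises.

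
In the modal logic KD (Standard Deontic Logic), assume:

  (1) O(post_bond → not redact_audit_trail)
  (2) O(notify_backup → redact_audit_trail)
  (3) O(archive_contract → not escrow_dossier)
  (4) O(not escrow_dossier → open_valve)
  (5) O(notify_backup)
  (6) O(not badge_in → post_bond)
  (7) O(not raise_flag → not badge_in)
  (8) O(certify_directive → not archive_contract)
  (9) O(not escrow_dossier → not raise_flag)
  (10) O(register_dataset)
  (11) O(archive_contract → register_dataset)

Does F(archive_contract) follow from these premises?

Premise 5 gives O(notify_backup).
Applying K to premise 2 (O(notify_backup → redact_audit_trail)) and O(notify_backup) yields O(redact_audit_trail).
Premise 1 is O(post_bond → not redact_audit_trail); contrapositively O(redact_audit_trail → not post_bond). Since O(redact_audit_trail) holds, K gives O(not post_bond).
Premise 6, O(not badge_in → post_bond), contraposes to O(not post_bond → badge_in); with O(not post_bond) we get O(badge_in).
Premise 7 is O(not raise_flag → not badge_in); contrapositively O(badge_in → raise_flag). Since O(badge_in) holds, K gives O(raise_flag).
The contrapositive of premise 9 (O(not escrow_dossier → not raise_flag)) is O(raise_flag → escrow_dossier), and O(raise_flag) is already established, so O(escrow_dossier).
Premise 3 is O(archive_contract → not escrow_dossier); contrapositively O(escrow_dossier → not archive_contract). Since O(escrow_dossier) holds, K gives O(not archive_contract).
Premises 4, 8, 10, 11 do not contribute to this derivation.
So O(not archive_contract) holds, i.e. F(archive_contract). The claim follows.

Yes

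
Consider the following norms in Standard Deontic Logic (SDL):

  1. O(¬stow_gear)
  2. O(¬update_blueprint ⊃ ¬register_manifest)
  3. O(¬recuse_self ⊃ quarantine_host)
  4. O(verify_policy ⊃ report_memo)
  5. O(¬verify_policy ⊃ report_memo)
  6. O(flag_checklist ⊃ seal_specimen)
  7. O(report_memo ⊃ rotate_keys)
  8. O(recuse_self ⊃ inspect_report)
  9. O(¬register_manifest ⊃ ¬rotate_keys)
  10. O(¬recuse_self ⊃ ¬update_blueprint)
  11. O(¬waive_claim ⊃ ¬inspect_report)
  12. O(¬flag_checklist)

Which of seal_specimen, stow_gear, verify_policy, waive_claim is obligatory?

By case analysis on verify_policy: premise 4 gives O(verify_policy ⊃ report_memo) and premise 5 gives O(¬verify_policy ⊃ report_memo), so O(report_memo) either way.
Premise 7 is O(report_memo ⊃ rotate_keys); since O(report_memo), deontic closure gives O(rotate_keys).
The contrapositive of premise 9 (O(¬register_manifest ⊃ ¬rotate_keys)) is O(rotate_keys ⊃ register_manifest), and O(rotate_keys) is already established, so O(register_manifest).
Premise 2, O(¬update_blueprint ⊃ ¬register_manifest), contraposes to O(register_manifest ⊃ update_blueprint); with O(register_manifest) we get O(update_blueprint).
The contrapositive of premise 10 (O(¬recuse_self ⊃ ¬update_blueprint)) is O(update_blueprint ⊃ recuse_self), and O(update_blueprint) is already established, so O(recuse_self).
Applying K to premise 8 (O(recuse_self ⊃ inspect_report)) and O(recuse_self) yields O(inspect_report).
The contrapositive of premise 11 (O(¬waive_claim ⊃ ¬inspect_report)) is O(inspect_report ⊃ waive_claim), and O(inspect_report) is already established, so O(waive_claim).
So O(waive_claim) holds — waive_claim is obligatory. None of the other listed options is made obligatory by any chain of premises.

waive_claim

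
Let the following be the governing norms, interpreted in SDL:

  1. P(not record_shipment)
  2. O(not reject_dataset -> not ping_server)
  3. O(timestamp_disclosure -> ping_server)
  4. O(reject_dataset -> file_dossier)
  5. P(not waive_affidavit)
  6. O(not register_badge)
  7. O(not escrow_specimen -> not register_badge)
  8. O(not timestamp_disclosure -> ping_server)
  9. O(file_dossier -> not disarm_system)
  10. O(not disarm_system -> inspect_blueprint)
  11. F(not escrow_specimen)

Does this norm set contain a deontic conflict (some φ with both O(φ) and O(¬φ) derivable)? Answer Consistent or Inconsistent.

Premise 7 is O(not escrow_specimen -> not register_badge); even if O(not register_badge) held, inferring O(not escrow_specimen) would be affirming the consequent — invalid.
So O(not escrow_specimen) is not derivable, and the apparent clash with O(escrow_specimen) does not arise.
A world satisfying every obligation exists (e.g. disarm_system=false, escrow_specimen=true, file_dossier=true, inspect_blueprint=true, ping_server=true, record_shipment=false, register_badge=false, reject_dataset=true, timestamp_disclosure=false, waive_affidavit=false); no atom is both obligatory and forbidden, so the set is consistent.

Consistent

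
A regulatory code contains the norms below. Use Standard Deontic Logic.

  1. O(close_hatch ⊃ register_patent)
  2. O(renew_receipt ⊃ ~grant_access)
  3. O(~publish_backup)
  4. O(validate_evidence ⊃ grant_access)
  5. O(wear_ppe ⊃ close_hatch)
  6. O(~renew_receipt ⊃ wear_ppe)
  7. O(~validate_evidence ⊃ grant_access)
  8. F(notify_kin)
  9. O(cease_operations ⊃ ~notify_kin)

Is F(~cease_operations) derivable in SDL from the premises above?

Premise 9 is O(cease_operations ⊃ ~notify_kin); even if O(~notify_kin) held, inferring O(cease_operations) would be affirming the consequent — invalid.
No other premise forces O(cease_operations). An ideal world satisfying every premise can still have ~cease_operations true, so F(~cease_operations) is not derivable.

No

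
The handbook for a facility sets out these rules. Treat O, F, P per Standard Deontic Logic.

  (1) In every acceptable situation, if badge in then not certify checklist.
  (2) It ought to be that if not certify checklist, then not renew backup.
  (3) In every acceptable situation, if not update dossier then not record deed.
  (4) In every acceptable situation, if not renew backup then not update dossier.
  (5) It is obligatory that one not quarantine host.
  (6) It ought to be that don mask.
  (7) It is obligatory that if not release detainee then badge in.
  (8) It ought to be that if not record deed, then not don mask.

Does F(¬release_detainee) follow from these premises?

Premise 6 gives O(don_mask).
The contrapositive of premise 8 (O(¬record_deed → ¬don_mask)) is O(don_mask → record_deed), and O(don_mask) is already established, so O(record_deed).
The contrapositive of premise 3 (O(¬update_dossier → ¬record_deed)) is O(record_deed → update_dossier), and O(record_deed) is already established, so O(update_dossier).
The contrapositive of premise 4 (O(¬renew_backup → ¬update_dossier)) is O(update_dossier → renew_backup), and O(update_dossier) is already established, so O(renew_backup).
Premise 2, O(¬certify_checklist → ¬renew_backup), contraposes to O(renew_backup → certify_checklist); with O(renew_backup) we get O(certify_checklist).
Premise 1, O(badge_in → ¬certify_checklist), contraposes to O(certify_checklist → ¬badge_in); with O(certify_checklist) we get O(¬badge_in).
Premise 7, O(¬release_detainee → badge_in), contraposes to O(¬badge_in → release_detainee); with O(¬badge_in) we get O(release_detainee).
Premise 5 does not contribute to this derivation.
So O(release_detainee) holds, i.e. F(¬release_detainee). The claim follows.

Yes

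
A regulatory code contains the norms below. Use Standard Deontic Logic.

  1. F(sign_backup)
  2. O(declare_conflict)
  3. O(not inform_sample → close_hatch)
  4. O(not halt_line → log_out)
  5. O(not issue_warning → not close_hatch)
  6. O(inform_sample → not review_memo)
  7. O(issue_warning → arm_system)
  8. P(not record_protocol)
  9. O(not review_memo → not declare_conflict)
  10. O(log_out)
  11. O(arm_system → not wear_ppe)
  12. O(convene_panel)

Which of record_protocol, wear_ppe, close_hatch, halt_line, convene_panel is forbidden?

Premise 2 gives O(declare_conflict).
The contrapositive of premise 9 (O(not review_memo → not declare_conflict)) is O(declare_conflict → review_memo), and O(declare_conflict) is already established, so O(review_memo).
Premise 6, O(inform_sample → not review_memo), contraposes to O(review_memo → not inform_sample); with O(review_memo) we get O(not inform_sample).
Applying K to premise 3 (O(not inform_sample → close_hatch)) and O(not inform_sample) yields O(close_hatch).
The contrapositive of premise 5 (O(not issue_warning → not close_hatch)) is O(close_hatch → issue_warning), and O(close_hatch) is already established, so O(issue_warning).
Applying K to premise 7 (O(issue_warning → arm_system)) and O(issue_warning) yields O(arm_system).
Applying K to premise 11 (O(arm_system → not wear_ppe)) and O(arm_system) yields O(not wear_ppe).
So O(not wear_ppe) holds, i.e. wear_ppe is forbidden. None of the other listed options is forbidden under the premises.

wear_ppe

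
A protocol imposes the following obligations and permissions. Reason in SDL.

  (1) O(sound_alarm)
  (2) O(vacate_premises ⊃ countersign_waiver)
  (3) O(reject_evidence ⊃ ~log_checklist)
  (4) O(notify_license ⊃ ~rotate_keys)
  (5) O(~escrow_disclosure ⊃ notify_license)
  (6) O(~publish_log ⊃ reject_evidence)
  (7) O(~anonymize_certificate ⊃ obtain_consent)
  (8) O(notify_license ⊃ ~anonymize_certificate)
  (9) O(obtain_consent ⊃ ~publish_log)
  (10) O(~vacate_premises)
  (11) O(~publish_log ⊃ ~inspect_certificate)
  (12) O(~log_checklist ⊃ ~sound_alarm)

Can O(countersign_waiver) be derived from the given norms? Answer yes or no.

No

Premise 2 is O(vacate_premises ⊃ countersign_waiver), but O(vacate_premises) is not derivable from the premises, so it does not yield O(countersign_waiver).
No other premise forces O(countersign_waiver). An ideal world satisfying every premise can still have countersign_waiver false, so O(countersign_waiver) is not derivable.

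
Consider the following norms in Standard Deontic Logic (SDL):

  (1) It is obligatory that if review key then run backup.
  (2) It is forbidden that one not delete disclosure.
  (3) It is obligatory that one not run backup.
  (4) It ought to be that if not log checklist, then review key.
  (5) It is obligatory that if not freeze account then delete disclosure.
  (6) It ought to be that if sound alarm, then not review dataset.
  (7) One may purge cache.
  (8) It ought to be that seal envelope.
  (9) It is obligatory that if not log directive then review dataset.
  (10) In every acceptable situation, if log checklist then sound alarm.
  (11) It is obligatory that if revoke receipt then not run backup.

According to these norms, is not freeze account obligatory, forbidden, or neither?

Neither

Premise 5 is O(¬freeze_account → delete_disclosure); even if O(delete_disclosure) held, inferring O(¬freeze_account) would be affirming the consequent — invalid.
No premise or chain of K-axiom applications forces O(¬freeze_account), and none forces O(freeze_account). So ¬freeze_account is neither obligatory nor forbidden under these norms.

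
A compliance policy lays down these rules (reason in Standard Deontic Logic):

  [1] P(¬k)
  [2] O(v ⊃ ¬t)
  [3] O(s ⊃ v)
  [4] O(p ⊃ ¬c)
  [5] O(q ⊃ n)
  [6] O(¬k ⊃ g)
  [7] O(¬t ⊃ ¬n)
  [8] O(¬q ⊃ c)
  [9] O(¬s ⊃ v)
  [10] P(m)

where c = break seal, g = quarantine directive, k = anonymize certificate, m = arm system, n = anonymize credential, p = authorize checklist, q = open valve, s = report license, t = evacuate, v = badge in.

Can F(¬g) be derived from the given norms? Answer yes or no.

Premise 6 is O(¬k ⊃ g), but O(¬k) is not derivable from the premises (the permission P(¬k) asserts only ¬O(k), not O(¬k)), so it does not yield O(g).
No other premise forces O(g). An ideal world satisfying every premise can still have ¬g true, so F(¬g) is not derivable.

No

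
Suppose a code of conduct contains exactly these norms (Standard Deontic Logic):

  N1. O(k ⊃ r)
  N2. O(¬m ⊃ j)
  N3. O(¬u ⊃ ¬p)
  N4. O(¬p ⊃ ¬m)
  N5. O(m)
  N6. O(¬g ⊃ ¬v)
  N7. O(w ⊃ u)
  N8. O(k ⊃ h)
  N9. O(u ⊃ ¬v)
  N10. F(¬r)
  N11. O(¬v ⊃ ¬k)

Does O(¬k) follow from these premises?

Yes

Premise 5 gives O(m).
Premise 4, O(¬p ⊃ ¬m), contraposes to O(m ⊃ p); with O(m) we get O(p).
Premise 3 is O(¬u ⊃ ¬p); contrapositively O(p ⊃ u). Since O(p) holds, K gives O(u).
With premise 9, O(u ⊃ ¬v), the K-axiom yields O(¬v).
From O(¬v) and premise 11, O(¬v ⊃ ¬k), we obtain O(¬k).
Premises 1, 2, 6, 7, 8, 10 do not contribute to this derivation.
So O(¬k) follows.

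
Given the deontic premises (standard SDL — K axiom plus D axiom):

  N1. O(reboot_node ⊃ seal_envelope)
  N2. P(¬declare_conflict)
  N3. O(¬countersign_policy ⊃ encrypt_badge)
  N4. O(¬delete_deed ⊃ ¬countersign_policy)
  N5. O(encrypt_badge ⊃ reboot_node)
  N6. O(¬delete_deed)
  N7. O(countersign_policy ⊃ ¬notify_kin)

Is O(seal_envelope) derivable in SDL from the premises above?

Yes

From premise 6 we have O(¬delete_deed).
With premise 4, O(¬delete_deed ⊃ ¬countersign_policy), the K-axiom yields O(¬countersign_policy).
With premise 3, O(¬countersign_policy ⊃ encrypt_badge), the K-axiom yields O(encrypt_badge).
From O(encrypt_badge) and premise 5, O(encrypt_badge ⊃ reboot_node), we obtain O(reboot_node).
Premise 1 is O(reboot_node ⊃ seal_envelope); since O(reboot_node), deontic closure gives O(seal_envelope).
Premises 2, 7 do not contribute to this derivation.
So O(seal_envelope) follows.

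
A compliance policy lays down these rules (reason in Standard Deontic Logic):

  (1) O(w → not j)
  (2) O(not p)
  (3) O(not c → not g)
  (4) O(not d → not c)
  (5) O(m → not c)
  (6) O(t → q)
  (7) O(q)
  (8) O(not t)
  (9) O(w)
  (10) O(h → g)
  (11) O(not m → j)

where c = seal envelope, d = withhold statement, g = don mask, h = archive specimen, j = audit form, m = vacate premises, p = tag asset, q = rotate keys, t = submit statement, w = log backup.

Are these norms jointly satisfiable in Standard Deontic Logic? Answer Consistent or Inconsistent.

Premise 6 is O(t → q); even if O(q) held, inferring O(t) would be affirming the consequent — invalid.
So O(t) is not derivable, and the apparent clash with O(not t) does not arise.
A world satisfying every obligation exists (e.g. c=false, d=false, g=false, h=false, j=false, m=true, p=false, q=true, t=false, w=true); no atom is both obligatory and forbidden, so the set is consistent.

Consistent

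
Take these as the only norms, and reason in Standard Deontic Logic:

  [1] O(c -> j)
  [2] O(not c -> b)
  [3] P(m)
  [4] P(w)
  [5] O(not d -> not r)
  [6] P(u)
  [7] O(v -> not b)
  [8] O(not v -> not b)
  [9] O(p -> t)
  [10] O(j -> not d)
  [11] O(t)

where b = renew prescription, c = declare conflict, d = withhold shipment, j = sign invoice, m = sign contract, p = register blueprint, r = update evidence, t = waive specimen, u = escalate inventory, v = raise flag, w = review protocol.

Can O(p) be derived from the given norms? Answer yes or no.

No

Premise 9 is O(p -> t); even if O(t) held, inferring O(p) would be affirming the consequent — invalid.
No other premise forces O(p). An ideal world satisfying every premise can still have p false, so O(p) is not derivable.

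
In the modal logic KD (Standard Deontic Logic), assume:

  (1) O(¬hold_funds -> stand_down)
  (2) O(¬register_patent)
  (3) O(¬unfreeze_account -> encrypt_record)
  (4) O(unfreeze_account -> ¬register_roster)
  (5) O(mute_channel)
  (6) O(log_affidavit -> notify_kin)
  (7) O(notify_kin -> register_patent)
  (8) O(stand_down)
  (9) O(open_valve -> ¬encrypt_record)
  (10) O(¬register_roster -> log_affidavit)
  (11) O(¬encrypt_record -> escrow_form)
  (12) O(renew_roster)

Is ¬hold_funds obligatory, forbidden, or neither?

Premise 1 is O(¬hold_funds -> stand_down); even if O(stand_down) held, inferring O(¬hold_funds) would be affirming the consequent — invalid.
No premise or chain of K-axiom applications forces O(¬hold_funds), and none forces O(hold_funds). So ¬hold_funds is neither obligatory nor forbidden under these norms.

Neither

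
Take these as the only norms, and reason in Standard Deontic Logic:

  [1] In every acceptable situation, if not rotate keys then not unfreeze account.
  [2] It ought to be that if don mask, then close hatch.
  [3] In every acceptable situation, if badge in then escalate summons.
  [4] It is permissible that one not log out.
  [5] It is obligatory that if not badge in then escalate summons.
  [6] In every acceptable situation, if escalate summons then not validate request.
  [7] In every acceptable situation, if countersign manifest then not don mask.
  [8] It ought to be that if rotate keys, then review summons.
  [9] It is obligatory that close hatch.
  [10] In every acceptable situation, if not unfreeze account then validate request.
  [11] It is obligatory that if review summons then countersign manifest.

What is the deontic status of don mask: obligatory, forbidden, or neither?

Forbidden

By case analysis on badge_in: premise 3 gives O(badge_in → escalate_summons) and premise 5 gives O(¬badge_in → escalate_summons), so O(escalate_summons) either way.
Premise 6 is O(escalate_summons → ¬validate_request); since O(escalate_summons), deontic closure gives O(¬validate_request).
Premise 10, O(¬unfreeze_account → validate_request), contraposes to O(¬validate_request → unfreeze_account); with O(¬validate_request) we get O(unfreeze_account).
The contrapositive of premise 1 (O(¬rotate_keys → ¬unfreeze_account)) is O(unfreeze_account → rotate_keys), and O(unfreeze_account) is already established, so O(rotate_keys).
Premise 8 is O(rotate_keys → review_summons); since O(rotate_keys), deontic closure gives O(review_summons).
Applying K to premise 11 (O(review_summons → countersign_manifest)) and O(review_summons) yields O(countersign_manifest).
From O(countersign_manifest) and premise 7, O(countersign_manifest → ¬don_mask), we obtain O(¬don_mask).
Premises 2, 4, 9 do not contribute to this derivation.
Thus O(¬don_mask), which is F(don_mask): don_mask is forbidden.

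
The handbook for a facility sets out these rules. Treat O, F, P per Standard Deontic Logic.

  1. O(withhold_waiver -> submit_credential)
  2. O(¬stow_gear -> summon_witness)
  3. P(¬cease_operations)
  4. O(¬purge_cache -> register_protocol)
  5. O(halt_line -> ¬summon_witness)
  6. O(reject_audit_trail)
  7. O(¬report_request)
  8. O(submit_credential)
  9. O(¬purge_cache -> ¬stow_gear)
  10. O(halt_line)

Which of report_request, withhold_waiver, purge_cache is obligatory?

purge_cache

Premise 10 states O(halt_line) outright.
With premise 5, O(halt_line -> ¬summon_witness), the K-axiom yields O(¬summon_witness).
Premise 2 is O(¬stow_gear -> summon_witness); contrapositively O(¬summon_witness -> stow_gear). Since O(¬summon_witness) holds, K gives O(stow_gear).
The contrapositive of premise 9 (O(¬purge_cache -> ¬stow_gear)) is O(stow_gear -> purge_cache), and O(stow_gear) is already established, so O(purge_cache).
So O(purge_cache) holds — purge_cache is obligatory. None of the other listed options is made obligatory by any chain of premises.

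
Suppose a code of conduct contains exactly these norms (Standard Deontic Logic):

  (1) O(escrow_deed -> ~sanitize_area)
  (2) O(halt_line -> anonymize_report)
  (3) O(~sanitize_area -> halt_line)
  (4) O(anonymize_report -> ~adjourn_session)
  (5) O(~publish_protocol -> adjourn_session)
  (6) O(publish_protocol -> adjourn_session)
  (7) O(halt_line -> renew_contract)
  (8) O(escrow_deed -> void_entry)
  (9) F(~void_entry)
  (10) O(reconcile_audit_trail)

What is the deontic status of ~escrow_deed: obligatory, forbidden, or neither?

By case analysis on publish_protocol: premise 6 gives O(publish_protocol -> adjourn_session) and premise 5 gives O(~publish_protocol -> adjourn_session), so O(adjourn_session) either way.
The contrapositive of premise 4 (O(anonymize_report -> ~adjourn_session)) is O(adjourn_session -> ~anonymize_report), and O(adjourn_session) is already established, so O(~anonymize_report).
The contrapositive of premise 2 (O(halt_line -> anonymize_report)) is O(~anonymize_report -> ~halt_line), and O(~anonymize_report) is already established, so O(~halt_line).
Premise 3 is O(~sanitize_area -> halt_line); contrapositively O(~halt_line -> sanitize_area). Since O(~halt_line) holds, K gives O(sanitize_area).
Premise 1, O(escrow_deed -> ~sanitize_area), contraposes to O(sanitize_area -> ~escrow_deed); with O(sanitize_area) we get O(~escrow_deed).
Premises 7, 8, 9, 10 do not contribute to this derivation.
Hence ~escrow_deed is obligatory.

Obligatory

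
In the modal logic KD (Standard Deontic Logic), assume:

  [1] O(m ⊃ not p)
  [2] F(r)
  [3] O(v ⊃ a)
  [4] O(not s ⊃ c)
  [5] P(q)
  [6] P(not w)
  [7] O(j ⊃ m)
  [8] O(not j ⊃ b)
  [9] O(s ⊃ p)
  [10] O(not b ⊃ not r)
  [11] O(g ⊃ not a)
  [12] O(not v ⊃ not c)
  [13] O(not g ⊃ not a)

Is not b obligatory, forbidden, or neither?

By case analysis on not g: premise 13 gives O(not g ⊃ not a) and premise 11 gives O(g ⊃ not a), so O(not a) either way.
The contrapositive of premise 3 (O(v ⊃ a)) is O(not a ⊃ not v), and O(not a) is already established, so O(not v).
With premise 12, O(not v ⊃ not c), the K-axiom yields O(not c).
Premise 4, O(not s ⊃ c), contraposes to O(not c ⊃ s); with O(not c) we get O(s).
Applying K to premise 9 (O(s ⊃ p)) and O(s) yields O(p).
The contrapositive of premise 1 (O(m ⊃ not p)) is O(p ⊃ not m), and O(p) is already established, so O(not m).
Premise 7 is O(j ⊃ m); contrapositively O(not m ⊃ not j). Since O(not m) holds, K gives O(not j).
Premise 8 is O(not j ⊃ b); since O(not j), deontic closure gives O(b).
Premises 2, 5, 6, 10 do not contribute to this derivation.
Thus O(b), which is F(not b): not b is forbidden.

Forbidden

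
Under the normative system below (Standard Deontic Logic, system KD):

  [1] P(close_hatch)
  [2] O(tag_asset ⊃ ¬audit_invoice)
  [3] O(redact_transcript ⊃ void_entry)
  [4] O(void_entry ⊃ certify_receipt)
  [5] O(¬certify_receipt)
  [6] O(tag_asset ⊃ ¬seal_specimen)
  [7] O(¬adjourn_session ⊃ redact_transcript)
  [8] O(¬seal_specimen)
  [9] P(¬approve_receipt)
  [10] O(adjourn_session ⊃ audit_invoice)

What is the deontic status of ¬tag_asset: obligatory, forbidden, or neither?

Obligatory

Premise 5 states O(¬certify_receipt) outright.
The contrapositive of premise 4 (O(void_entry ⊃ certify_receipt)) is O(¬certify_receipt ⊃ ¬void_entry), and O(¬certify_receipt) is already established, so O(¬void_entry).
Premise 3 is O(redact_transcript ⊃ void_entry); contrapositively O(¬void_entry ⊃ ¬redact_transcript). Since O(¬void_entry) holds, K gives O(¬redact_transcript).
The contrapositive of premise 7 (O(¬adjourn_session ⊃ redact_transcript)) is O(¬redact_transcript ⊃ adjourn_session), and O(¬redact_transcript) is already established, so O(adjourn_session).
With premise 10, O(adjourn_session ⊃ audit_invoice), the K-axiom yields O(audit_invoice).
The contrapositive of premise 2 (O(tag_asset ⊃ ¬audit_invoice)) is O(audit_invoice ⊃ ¬tag_asset), and O(audit_invoice) is already established, so O(¬tag_asset).
Premises 1, 6, 8, 9 do not contribute to this derivation.
Hence ¬tag_asset is obligatory.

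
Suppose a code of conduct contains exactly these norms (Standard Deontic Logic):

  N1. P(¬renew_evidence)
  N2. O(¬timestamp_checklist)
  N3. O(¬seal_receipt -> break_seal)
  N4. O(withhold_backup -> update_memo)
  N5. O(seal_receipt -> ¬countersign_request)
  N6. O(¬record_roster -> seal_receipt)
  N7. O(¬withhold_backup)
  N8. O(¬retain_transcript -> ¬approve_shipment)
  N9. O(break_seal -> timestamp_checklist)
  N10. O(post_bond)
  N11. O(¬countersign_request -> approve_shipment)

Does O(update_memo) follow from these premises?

No

Premise 4 is O(withhold_backup -> update_memo), but O(withhold_backup) is not derivable from the premises, so it does not yield O(update_memo).
No other premise forces O(update_memo). An ideal world satisfying every premise can still have update_memo false, so O(update_memo) is not derivable.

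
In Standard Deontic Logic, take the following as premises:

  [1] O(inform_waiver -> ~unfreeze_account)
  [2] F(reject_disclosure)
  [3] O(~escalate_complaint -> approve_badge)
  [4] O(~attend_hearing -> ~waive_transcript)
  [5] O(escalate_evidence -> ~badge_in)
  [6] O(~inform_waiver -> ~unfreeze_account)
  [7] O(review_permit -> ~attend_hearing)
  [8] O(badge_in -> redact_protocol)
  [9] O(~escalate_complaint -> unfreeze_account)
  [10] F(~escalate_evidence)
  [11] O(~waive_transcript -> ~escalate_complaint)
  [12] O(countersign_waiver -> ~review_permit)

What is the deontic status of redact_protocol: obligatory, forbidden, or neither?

Premise 8 is O(badge_in -> redact_protocol), but O(badge_in) is not derivable from the premises, so it does not yield O(redact_protocol).
No premise or chain of K-axiom applications forces O(redact_protocol), and none forces O(~redact_protocol). So redact_protocol is neither obligatory nor forbidden under these norms.

Neither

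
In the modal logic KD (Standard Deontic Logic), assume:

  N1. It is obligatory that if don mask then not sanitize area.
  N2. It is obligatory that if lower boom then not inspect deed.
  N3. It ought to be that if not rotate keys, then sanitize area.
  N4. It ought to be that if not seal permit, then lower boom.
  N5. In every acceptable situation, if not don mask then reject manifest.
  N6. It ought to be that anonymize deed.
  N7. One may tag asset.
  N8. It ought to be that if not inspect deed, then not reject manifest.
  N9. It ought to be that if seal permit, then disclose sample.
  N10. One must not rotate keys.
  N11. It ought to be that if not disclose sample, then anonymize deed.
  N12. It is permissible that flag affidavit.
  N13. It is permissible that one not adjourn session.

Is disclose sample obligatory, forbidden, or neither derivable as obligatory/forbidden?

Obligatory

Premise 10 is F(rotate_keys), i.e. O(¬rotate_keys).
With premise 3, O(¬rotate_keys → sanitize_area), the K-axiom yields O(sanitize_area).
The contrapositive of premise 1 (O(don_mask → ¬sanitize_area)) is O(sanitize_area → ¬don_mask), and O(sanitize_area) is already established, so O(¬don_mask).
Applying K to premise 5 (O(¬don_mask → reject_manifest)) and O(¬don_mask) yields O(reject_manifest).
Premise 8, O(¬inspect_deed → ¬reject_manifest), contraposes to O(reject_manifest → inspect_deed); with O(reject_manifest) we get O(inspect_deed).
Premise 2, O(lower_boom → ¬inspect_deed), contraposes to O(inspect_deed → ¬lower_boom); with O(inspect_deed) we get O(¬lower_boom).
Premise 4, O(¬seal_permit → lower_boom), contraposes to O(¬lower_boom → seal_permit); with O(¬lower_boom) we get O(seal_permit).
Premise 9 is O(seal_permit → disclose_sample); since O(seal_permit), deontic closure gives O(disclose_sample).
Premises 6, 7, 11, 12, 13 do not contribute to this derivation.
Hence disclose_sample is obligatory.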